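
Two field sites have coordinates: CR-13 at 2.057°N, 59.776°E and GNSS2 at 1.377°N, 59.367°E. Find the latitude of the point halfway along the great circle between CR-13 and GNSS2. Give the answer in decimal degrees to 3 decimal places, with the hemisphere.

Bx = cos φ₂ cos Δλ = 0.999686,  By = cos φ₂ sin Δλ = -0.007136
φₘ = atan2(sin φ₁ + sin φ₂, √((cos φ₁ + Bx)² + By²)) = 1.71701°
λₘ = λ₁ + atan2(By, cos φ₁ + Bx) = 59.57146°

1.717°N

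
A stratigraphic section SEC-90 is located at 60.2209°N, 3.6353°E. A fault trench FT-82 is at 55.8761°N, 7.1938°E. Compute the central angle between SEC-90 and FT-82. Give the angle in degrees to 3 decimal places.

4.734°

Δφ = -4.3448°,  Δλ = 3.5585°
a = sin²(Δφ/2) + cos φ₁ cos φ₂ sin²(Δλ/2) = 0.001705
c = 2·arcsin(√a) = 0.082619 rad = 4.7337°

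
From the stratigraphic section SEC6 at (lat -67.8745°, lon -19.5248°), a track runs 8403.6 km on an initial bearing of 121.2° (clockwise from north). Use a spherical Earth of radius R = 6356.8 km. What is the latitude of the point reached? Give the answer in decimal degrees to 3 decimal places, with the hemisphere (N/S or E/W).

δ = d/R = 8403.6/6356.8 = 1.321986 rad
φ₂ = arcsin(sin φ₁ cos δ + cos φ₁ sin δ cos θ)
   = arcsin(-0.92636·0.24625 + 0.37664·0.96921·-0.51803) = -24.65903°
λ₂ = λ₁ + atan2(sin θ sin δ cos φ₁, cos δ − sin φ₁ sin φ₂) = 94.66239°

24.659°S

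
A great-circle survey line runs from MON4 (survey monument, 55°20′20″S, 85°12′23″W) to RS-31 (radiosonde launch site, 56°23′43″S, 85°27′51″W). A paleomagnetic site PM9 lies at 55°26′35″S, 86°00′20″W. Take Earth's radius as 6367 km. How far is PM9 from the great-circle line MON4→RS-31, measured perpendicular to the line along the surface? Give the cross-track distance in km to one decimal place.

MON4: φ = -55.33889°, λ = -85.20639°
RS-31: φ = -56.39528°, λ = -85.46417°
PM9: φ = -55.44306°, λ = -86.00556°
δ₁₃ = central angle MON4→PM9 = 0.008128 rad  (haversine)
θ₁₃ = bearing MON4→PM9 = 256.746°,  θ₁₂ = bearing MON4→RS-31 = 187.690°
dₓₜ = R·arcsin(sin δ₁₃ · sin(θ₁₃ − θ₁₂)) = 6367·arcsin(0.00813·sin(69.056°)) = 48.332 km
|dₓₜ| = 48.332 km

48.3 km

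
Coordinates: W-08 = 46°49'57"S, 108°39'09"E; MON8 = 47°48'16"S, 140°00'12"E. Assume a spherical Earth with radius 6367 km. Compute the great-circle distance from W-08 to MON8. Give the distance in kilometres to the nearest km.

2348 km

W-08: φ = -46.83250°, λ = +108.65250°
MON8: φ = -47.80444°, λ = +140.00333°
Δφ = -0.9719°,  Δλ = 31.3508°
a = sin²(Δφ/2) + cos φ₁ cos φ₂ sin²(Δλ/2) = 0.033617
c = 2·arcsin(√a) = 0.368782 rad = 21.1297°
d = R·c = 6367 × 0.368782 = 2348.0 km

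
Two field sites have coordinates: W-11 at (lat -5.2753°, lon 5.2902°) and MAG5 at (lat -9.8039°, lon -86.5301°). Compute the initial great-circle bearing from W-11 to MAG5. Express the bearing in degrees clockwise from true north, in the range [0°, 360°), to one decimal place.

Δλ = -91.8203°
y = sin Δλ · cos φ₂ = -0.984899
x = cos φ₁ sin φ₂ − sin φ₁ cos φ₂ cos Δλ = -0.172433
θ = atan2(y, x) = -99.9305° → 260.0695° (mod 360°)

260.1°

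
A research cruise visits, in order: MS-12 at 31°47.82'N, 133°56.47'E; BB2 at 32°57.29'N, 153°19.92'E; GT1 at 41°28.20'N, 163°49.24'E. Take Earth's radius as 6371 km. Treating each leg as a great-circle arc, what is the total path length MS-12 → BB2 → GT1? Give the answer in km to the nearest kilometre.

3147 km

MS-12: φ = +31.79700°, λ = +133.94117°
BB2: φ = +32.95483°, λ = +153.33200°
GT1: φ = +41.47000°, λ = +163.82067°
MS-12→BB2: c = 0.286135 rad, d = 1822.97 km
BB2→GT1: c = 0.207878 rad, d = 1324.39 km
Total = 1822.97 + 1324.39 = 3147.36 km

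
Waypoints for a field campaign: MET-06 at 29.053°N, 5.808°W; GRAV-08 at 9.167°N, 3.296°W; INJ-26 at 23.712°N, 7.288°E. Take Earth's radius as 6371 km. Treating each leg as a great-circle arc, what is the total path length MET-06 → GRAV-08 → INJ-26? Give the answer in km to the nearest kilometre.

4197 km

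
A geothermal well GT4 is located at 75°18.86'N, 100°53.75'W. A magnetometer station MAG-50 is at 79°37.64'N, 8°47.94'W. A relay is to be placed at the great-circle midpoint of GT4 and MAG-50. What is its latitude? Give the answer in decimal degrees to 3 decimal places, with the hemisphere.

GT4: φ = +75.31433°, λ = -100.89583°
MAG-50: φ = +79.62733°, λ = -8.79900°
Bx = cos φ₂ cos Δλ = -0.006588,  By = cos φ₂ sin Δλ = 0.179929
φₘ = atan2(sin φ₁ + sin φ₂, √((cos φ₁ + Bx)² + By²)) = 81.09964°
λₘ = λ₁ + atan2(By, cos φ₁ + Bx) = -64.81611°

81.100°N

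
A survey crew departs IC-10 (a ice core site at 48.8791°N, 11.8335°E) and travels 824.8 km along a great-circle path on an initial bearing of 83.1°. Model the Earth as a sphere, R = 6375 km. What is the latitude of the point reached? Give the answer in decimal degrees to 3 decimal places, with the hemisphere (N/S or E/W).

49.220°N

δ = d/R = 824.8/6375 = 0.129380 rad
φ₂ = arcsin(sin φ₁ cos δ + cos φ₁ sin δ cos θ)
   = arcsin(0.75332·0.99164 + 0.65765·0.12902·0.12014) = 49.21981°
λ₂ = λ₁ + atan2(sin θ sin δ cos φ₁, cos δ − sin φ₁ sin φ₂) = 23.14256°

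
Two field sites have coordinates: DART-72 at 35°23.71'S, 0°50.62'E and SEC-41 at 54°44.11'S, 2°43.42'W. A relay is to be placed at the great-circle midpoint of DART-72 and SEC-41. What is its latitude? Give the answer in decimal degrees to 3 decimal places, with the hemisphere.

45.079°S

DART-72: φ = -35.39517°, λ = +0.84367°
SEC-41: φ = -54.73517°, λ = -2.72367°
Bx = cos φ₂ cos Δλ = 0.576238,  By = cos φ₂ sin Δλ = -0.035924
φₘ = atan2(sin φ₁ + sin φ₂, √((cos φ₁ + Bx)² + By²)) = -45.07865°
λₘ = λ₁ + atan2(By, cos φ₁ + Bx) = -0.63529°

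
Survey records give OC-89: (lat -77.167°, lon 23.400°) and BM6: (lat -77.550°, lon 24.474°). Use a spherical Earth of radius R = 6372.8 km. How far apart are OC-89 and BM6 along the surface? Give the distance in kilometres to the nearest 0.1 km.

50.0 km

Δφ = -0.3830°,  Δλ = 1.0740°
a = sin²(Δφ/2) + cos φ₁ cos φ₂ sin²(Δλ/2) = 0.000015
c = 2·arcsin(√a) = 0.007843 rad = 0.4494°
d = R·c = 6372.8 × 0.007843 = 50.0 km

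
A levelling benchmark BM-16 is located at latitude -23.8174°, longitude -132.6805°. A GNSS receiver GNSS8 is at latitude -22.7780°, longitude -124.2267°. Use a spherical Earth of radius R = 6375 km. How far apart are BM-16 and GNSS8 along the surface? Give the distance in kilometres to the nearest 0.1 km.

Δφ = 1.0394°,  Δλ = 8.4538°
a = sin²(Δφ/2) + cos φ₁ cos φ₂ sin²(Δλ/2) = 0.004665
c = 2·arcsin(√a) = 0.136703 rad = 7.8325°
d = R·c = 6375 × 0.136703 = 871.5 km

871.5 km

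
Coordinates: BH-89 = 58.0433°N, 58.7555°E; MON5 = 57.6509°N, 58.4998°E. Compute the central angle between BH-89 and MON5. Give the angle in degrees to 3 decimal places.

Δφ = -0.3924°,  Δλ = -0.2557°
a = sin²(Δφ/2) + cos φ₁ cos φ₂ sin²(Δλ/2) = 0.000013
c = 2·arcsin(√a) = 0.007249 rad = 0.4153°

0.415°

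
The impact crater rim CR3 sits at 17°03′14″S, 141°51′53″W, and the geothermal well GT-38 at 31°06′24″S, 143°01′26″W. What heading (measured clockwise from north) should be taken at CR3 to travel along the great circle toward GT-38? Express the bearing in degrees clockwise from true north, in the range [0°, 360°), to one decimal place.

CR3: φ = -17.05389°, λ = -141.86472°
GT-38: φ = -31.10667°, λ = -143.02389°
Δλ = -1.1592°
y = sin Δλ · cos φ₂ = -0.017321
x = cos φ₁ sin φ₂ − sin φ₁ cos φ₂ cos Δλ = -0.242867
θ = atan2(y, x) = -175.9206° → 184.0794° (mod 360°)

184.1°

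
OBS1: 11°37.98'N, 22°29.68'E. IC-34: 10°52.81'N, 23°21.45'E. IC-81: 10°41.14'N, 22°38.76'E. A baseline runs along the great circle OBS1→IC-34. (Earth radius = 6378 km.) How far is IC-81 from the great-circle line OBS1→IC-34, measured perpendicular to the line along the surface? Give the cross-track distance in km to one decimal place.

OBS1: φ = +11.63300°, λ = +22.49467°
IC-34: φ = +10.88017°, λ = +23.35750°
IC-81: φ = +10.68567°, λ = +22.64600°
δ₁₃ = central angle OBS1→IC-81 = 0.016736 rad  (haversine)
θ₁₃ = bearing OBS1→IC-81 = 171.078°,  θ₁₂ = bearing OBS1→IC-34 = 131.572°
dₓₜ = R·arcsin(sin δ₁₃ · sin(θ₁₃ − θ₁₂)) = 6378·arcsin(0.01674·sin(39.506°)) = 67.902 km
|dₓₜ| = 67.902 km

67.9 km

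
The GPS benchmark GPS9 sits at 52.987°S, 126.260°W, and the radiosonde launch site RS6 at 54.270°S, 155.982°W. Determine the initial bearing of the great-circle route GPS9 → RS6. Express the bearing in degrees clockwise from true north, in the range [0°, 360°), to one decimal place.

Δλ = -29.7220°
y = sin Δλ · cos φ₂ = -0.289526
x = cos φ₁ sin φ₂ − sin φ₁ cos φ₂ cos Δλ = -0.083736
θ = atan2(y, x) = -106.1308° → 253.8692° (mod 360°)

253.9°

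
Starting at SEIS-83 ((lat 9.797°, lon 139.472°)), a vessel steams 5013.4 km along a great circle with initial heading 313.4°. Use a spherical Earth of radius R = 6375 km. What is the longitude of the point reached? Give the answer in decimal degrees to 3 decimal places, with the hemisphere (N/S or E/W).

δ = d/R = 5013.4/6375 = 0.786416 rad
φ₂ = arcsin(sin φ₁ cos δ + cos φ₁ sin δ cos θ)
   = arcsin(0.17016·0.70639 + 0.98542·0.70783·0.68709) = 36.83004°
λ₂ = λ₁ + atan2(sin θ sin δ cos φ₁, cos δ − sin φ₁ sin φ₂) = 99.49161°

99.492°E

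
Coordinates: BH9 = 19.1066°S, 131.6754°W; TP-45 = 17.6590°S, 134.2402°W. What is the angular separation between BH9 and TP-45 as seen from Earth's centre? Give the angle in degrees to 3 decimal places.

2.832°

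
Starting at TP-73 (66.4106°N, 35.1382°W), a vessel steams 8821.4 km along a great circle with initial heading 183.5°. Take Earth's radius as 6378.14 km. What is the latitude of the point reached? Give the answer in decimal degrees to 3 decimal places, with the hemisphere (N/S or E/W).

12.790°S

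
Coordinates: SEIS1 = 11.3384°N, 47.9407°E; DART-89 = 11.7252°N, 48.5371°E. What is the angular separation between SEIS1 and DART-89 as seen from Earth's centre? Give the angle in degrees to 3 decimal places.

Δφ = 0.3868°,  Δλ = 0.5964°
a = sin²(Δφ/2) + cos φ₁ cos φ₂ sin²(Δλ/2) = 0.000037
c = 2·arcsin(√a) = 0.012231 rad = 0.7008°

0.701°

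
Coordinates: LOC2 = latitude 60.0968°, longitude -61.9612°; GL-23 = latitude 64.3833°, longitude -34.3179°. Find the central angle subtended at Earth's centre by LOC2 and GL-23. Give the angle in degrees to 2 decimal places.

13.44°

Δφ = 4.2865°,  Δλ = 27.6433°
a = sin²(Δφ/2) + cos φ₁ cos φ₂ sin²(Δλ/2) = 0.013700
c = 2·arcsin(√a) = 0.234634 rad = 13.4436°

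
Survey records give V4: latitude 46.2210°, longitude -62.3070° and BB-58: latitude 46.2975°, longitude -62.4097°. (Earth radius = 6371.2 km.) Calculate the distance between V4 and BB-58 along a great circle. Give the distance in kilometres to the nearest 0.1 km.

Δφ = 0.0765°,  Δλ = -0.1027°
a = sin²(Δφ/2) + cos φ₁ cos φ₂ sin²(Δλ/2) = 0.000001
c = 2·arcsin(√a) = 0.001822 rad = 0.1044°
d = R·c = 6371.2 × 0.001822 = 11.6 km

11.6 km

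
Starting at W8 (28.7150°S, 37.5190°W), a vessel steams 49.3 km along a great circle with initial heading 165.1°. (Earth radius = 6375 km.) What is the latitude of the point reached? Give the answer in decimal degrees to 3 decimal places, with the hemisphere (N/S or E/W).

δ = d/R = 49.3/6375 = 0.007733 rad
φ₂ = arcsin(sin φ₁ cos δ + cos φ₁ sin δ cos θ)
   = arcsin(-0.48045·0.99997 + 0.87702·0.00773·-0.96638) = -29.14313°
λ₂ = λ₁ + atan2(sin θ sin δ cos φ₁, cos δ − sin φ₁ sin φ₂) = -37.38856°

29.143°S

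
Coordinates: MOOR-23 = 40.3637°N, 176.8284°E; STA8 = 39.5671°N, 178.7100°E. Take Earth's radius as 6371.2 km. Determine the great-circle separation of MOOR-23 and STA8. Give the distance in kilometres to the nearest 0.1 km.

183.2 km

Δφ = -0.7966°,  Δλ = 1.8816°
a = sin²(Δφ/2) + cos φ₁ cos φ₂ sin²(Δλ/2) = 0.000207
c = 2·arcsin(√a) = 0.028753 rad = 1.6475°
d = R·c = 6371.2 × 0.028753 = 183.2 km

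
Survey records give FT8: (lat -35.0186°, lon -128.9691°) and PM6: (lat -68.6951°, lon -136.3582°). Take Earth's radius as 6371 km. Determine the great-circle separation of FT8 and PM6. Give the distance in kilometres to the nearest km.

3773 km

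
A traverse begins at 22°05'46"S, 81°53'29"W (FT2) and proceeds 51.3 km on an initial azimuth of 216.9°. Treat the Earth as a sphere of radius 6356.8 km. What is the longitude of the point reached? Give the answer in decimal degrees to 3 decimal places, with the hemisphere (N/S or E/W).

FT2: φ = -22.09611°, λ = -81.89139°
δ = d/R = 51.3/6356.8 = 0.008070 rad
φ₂ = arcsin(sin φ₁ cos δ + cos φ₁ sin δ cos θ)
   = arcsin(-0.37616·0.99997 + 0.92655·0.00807·-0.79968) = -22.46560°
λ₂ = λ₁ + atan2(sin θ sin δ cos φ₁, cos δ − sin φ₁ sin φ₂) = -82.19181°

82.192°W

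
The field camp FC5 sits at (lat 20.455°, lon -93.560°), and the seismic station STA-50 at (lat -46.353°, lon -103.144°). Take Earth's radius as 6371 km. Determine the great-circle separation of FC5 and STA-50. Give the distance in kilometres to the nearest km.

7491 km

Δφ = -66.8080°,  Δλ = -9.5840°
a = sin²(Δφ/2) + cos φ₁ cos φ₂ sin²(Δλ/2) = 0.307606
c = 2·arcsin(√a) = 1.175819 rad = 67.3695°
d = R·c = 6371 × 1.175819 = 7491.1 km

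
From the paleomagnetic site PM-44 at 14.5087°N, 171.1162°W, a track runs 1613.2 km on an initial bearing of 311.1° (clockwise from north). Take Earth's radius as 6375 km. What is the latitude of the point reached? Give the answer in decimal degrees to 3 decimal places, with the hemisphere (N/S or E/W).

δ = d/R = 1613.2/6375 = 0.253051 rad
φ₂ = arcsin(sin φ₁ cos δ + cos φ₁ sin δ cos θ)
   = arcsin(0.25053·0.96815 + 0.96811·0.25036·0.65738) = 23.69574°
λ₂ = λ₁ + atan2(sin θ sin δ cos φ₁, cos δ − sin φ₁ sin φ₂) = 176.99392°

23.696°N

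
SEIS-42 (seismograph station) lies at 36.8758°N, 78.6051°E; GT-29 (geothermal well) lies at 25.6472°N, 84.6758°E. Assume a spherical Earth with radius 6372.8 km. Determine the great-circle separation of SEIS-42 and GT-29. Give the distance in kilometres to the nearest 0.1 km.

Δφ = -11.2286°,  Δλ = 6.0707°
a = sin²(Δφ/2) + cos φ₁ cos φ₂ sin²(Δλ/2) = 0.011593
c = 2·arcsin(√a) = 0.215759 rad = 12.3621°
d = R·c = 6372.8 × 0.215759 = 1375.0 km

1375.0 km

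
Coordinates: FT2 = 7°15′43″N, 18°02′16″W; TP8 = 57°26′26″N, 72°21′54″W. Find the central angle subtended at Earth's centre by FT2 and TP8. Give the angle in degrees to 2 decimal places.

FT2: φ = +7.26194°, λ = -18.03778°
TP8: φ = +57.44056°, λ = -72.36500°
Δφ = 50.1786°,  Δλ = -54.3272°
a = sin²(Δφ/2) + cos φ₁ cos φ₂ sin²(Δλ/2) = 0.291070
c = 2·arcsin(√a) = 1.139707 rad = 65.3004°

65.30°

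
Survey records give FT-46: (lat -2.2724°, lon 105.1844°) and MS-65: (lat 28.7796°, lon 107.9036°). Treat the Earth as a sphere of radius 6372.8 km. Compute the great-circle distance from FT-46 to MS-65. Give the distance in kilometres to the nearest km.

3466 km

Δφ = 31.0520°,  Δλ = 2.7192°
a = sin²(Δφ/2) + cos φ₁ cos φ₂ sin²(Δλ/2) = 0.072143
c = 2·arcsin(√a) = 0.543868 rad = 31.1614°
d = R·c = 6372.8 × 0.543868 = 3466.0 km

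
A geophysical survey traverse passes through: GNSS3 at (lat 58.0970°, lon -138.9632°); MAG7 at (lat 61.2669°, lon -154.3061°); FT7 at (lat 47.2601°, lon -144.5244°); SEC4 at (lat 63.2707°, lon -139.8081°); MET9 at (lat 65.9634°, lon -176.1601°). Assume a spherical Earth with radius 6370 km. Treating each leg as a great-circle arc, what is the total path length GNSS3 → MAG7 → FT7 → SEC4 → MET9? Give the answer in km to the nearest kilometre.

GNSS3→MAG7: c = 0.145626 rad, d = 927.64 km
MAG7→FT7: c = 0.263348 rad, d = 1677.52 km
FT7→SEC4: c = 0.283161 rad, d = 1803.73 km
SEC4→MET9: c = 0.271972 rad, d = 1732.46 km
Total = 927.64 + 1677.52 + 1803.73 + 1732.46 = 6141.36 km

6141 km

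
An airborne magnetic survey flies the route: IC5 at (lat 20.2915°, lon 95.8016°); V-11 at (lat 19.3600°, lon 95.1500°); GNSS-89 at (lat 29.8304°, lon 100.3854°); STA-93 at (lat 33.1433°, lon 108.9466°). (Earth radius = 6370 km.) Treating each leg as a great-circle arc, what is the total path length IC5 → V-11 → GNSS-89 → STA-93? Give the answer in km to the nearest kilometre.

IC5→V-11: c = 0.019462 rad, d = 123.97 km
V-11→GNSS-89: c = 0.200664 rad, d = 1278.23 km
GNSS-89→STA-93: c = 0.139862 rad, d = 890.92 km
Total = 123.97 + 1278.23 + 890.92 = 2293.12 km

2293 km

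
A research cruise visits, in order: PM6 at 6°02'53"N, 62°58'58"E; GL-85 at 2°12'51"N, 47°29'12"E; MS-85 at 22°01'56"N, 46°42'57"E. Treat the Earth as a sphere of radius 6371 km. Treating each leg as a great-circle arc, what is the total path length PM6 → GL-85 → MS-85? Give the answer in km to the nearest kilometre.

3976 km

PM6: φ = +6.04806°, λ = +62.98278°
GL-85: φ = +2.21417°, λ = +47.48667°
MS-85: φ = +22.03222°, λ = +46.71583°
PM6→GL-85: c = 0.277877 rad, d = 1770.35 km
GL-85→MS-85: c = 0.346137 rad, d = 2205.24 km
Total = 1770.35 + 2205.24 = 3975.60 km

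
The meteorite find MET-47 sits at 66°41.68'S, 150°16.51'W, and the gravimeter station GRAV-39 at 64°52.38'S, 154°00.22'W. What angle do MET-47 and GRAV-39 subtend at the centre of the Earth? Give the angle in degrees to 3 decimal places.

2.378°

MET-47: φ = -66.69467°, λ = -150.27517°
GRAV-39: φ = -64.87300°, λ = -154.00367°
Δφ = 1.8217°,  Δλ = -3.7285°
a = sin²(Δφ/2) + cos φ₁ cos φ₂ sin²(Δλ/2) = 0.000430
c = 2·arcsin(√a) = 0.041499 rad = 2.3777°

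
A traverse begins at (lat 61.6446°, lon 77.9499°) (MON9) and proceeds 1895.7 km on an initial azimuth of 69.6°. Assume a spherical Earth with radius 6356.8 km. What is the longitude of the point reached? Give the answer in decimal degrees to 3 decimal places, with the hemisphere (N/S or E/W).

δ = d/R = 1895.7/6356.8 = 0.298216 rad
φ₂ = arcsin(sin φ₁ cos δ + cos φ₁ sin δ cos θ)
   = arcsin(0.88002·0.95586 + 0.47494·0.29382·0.34857) = 62.85035°
λ₂ = λ₁ + atan2(sin θ sin δ cos φ₁, cos δ − sin φ₁ sin φ₂) = 115.07107°

115.071°E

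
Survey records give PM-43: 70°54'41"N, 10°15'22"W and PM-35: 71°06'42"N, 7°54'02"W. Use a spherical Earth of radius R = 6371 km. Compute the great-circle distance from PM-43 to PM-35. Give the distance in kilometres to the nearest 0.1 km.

PM-43: φ = +70.91139°, λ = -10.25611°
PM-35: φ = +71.11167°, λ = -7.90056°
Δφ = 0.2003°,  Δλ = 2.3556°
a = sin²(Δφ/2) + cos φ₁ cos φ₂ sin²(Δλ/2) = 0.000048
c = 2·arcsin(√a) = 0.013825 rad = 0.7921°
d = R·c = 6371 × 0.013825 = 88.1 km

88.1 km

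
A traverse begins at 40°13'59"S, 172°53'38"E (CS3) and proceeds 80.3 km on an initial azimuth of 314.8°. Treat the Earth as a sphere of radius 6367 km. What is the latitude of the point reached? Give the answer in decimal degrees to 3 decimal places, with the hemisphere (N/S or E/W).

39.722°S

CS3: φ = -40.23306°, λ = +172.89389°
δ = d/R = 80.3/6367 = 0.012612 rad
φ₂ = arcsin(sin φ₁ cos δ + cos φ₁ sin δ cos θ)
   = arcsin(-0.64590·0.99992 + 0.76342·0.01261·0.70463) = -39.72196°
λ₂ = λ₁ + atan2(sin θ sin δ cos φ₁, cos δ − sin φ₁ sin φ₂) = 172.22726°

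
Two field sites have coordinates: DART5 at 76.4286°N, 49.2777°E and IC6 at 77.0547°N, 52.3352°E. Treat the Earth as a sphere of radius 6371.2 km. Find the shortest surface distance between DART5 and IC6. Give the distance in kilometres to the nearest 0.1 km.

Δφ = 0.6261°,  Δλ = 3.0575°
a = sin²(Δφ/2) + cos φ₁ cos φ₂ sin²(Δλ/2) = 0.000067
c = 2·arcsin(√a) = 0.016404 rad = 0.9399°
d = R·c = 6371.2 × 0.016404 = 104.5 km

104.5 km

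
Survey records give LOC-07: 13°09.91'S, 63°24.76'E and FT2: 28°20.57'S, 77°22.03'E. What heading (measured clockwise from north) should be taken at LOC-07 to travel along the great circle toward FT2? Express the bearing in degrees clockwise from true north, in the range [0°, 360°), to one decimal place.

141.6°

LOC-07: φ = -13.16517°, λ = +63.41267°
FT2: φ = -28.34283°, λ = +77.36717°
Δλ = 13.9545°
y = sin Δλ · cos φ₂ = 0.212243
x = cos φ₁ sin φ₂ − sin φ₁ cos φ₂ cos Δλ = -0.267729
θ = atan2(y, x) = 141.5943° → 141.5943° (mod 360°)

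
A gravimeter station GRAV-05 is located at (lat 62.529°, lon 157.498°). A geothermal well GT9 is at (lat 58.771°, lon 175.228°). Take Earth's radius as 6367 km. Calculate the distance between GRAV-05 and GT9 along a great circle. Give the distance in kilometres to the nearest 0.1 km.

1047.8 km

Δφ = -3.7580°,  Δλ = 17.7300°
a = sin²(Δφ/2) + cos φ₁ cos φ₂ sin²(Δλ/2) = 0.006755
c = 2·arcsin(√a) = 0.164564 rad = 9.4288°
d = R·c = 6367 × 0.164564 = 1047.8 km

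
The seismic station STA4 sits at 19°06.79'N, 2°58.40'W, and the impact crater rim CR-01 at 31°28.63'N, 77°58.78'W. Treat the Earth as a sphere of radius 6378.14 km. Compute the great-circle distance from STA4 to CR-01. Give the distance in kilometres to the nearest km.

7536 km

STA4: φ = +19.11317°, λ = -2.97333°
CR-01: φ = +31.47717°, λ = -77.97967°
Δφ = 12.3640°,  Δλ = -75.0063°
a = sin²(Δφ/2) + cos φ₁ cos φ₂ sin²(Δλ/2) = 0.310274
c = 2·arcsin(√a) = 1.181592 rad = 67.7002°
d = R·c = 6378.14 × 1.181592 = 7536.4 km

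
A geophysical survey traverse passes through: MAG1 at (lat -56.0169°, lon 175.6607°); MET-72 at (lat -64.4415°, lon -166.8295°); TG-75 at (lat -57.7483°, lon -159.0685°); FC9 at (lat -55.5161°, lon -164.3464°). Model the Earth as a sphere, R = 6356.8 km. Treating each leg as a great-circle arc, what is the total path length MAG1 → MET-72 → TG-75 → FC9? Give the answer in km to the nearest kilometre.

2591 km

MAG1→MET-72: c = 0.209975 rad, d = 1334.77 km
MET-72→TG-75: c = 0.133699 rad, d = 849.90 km
TG-75→FC9: c = 0.063882 rad, d = 406.09 km
Total = 1334.77 + 849.90 + 406.09 = 2590.76 km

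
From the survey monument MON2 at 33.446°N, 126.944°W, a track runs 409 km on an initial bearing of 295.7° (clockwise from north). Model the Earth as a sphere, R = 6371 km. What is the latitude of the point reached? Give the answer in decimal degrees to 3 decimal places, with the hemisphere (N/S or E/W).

34.976°N

δ = d/R = 409/6371 = 0.064197 rad
φ₂ = arcsin(sin φ₁ cos δ + cos φ₁ sin δ cos θ)
   = arcsin(0.55115·0.99794 + 0.83441·0.06415·0.43366) = 34.97571°
λ₂ = λ₁ + atan2(sin θ sin δ cos φ₁, cos δ − sin φ₁ sin φ₂) = -130.98947°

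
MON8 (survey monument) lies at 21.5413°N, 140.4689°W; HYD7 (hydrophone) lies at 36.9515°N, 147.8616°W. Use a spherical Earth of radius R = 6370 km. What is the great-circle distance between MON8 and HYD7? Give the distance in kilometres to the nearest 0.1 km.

Δφ = 15.4102°,  Δλ = -7.3927°
a = sin²(Δφ/2) + cos φ₁ cos φ₂ sin²(Δλ/2) = 0.021065
c = 2·arcsin(√a) = 0.291307 rad = 16.6907°
d = R·c = 6370 × 0.291307 = 1855.6 km

1855.6 km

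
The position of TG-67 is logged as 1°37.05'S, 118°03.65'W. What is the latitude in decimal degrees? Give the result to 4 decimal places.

1.6175°S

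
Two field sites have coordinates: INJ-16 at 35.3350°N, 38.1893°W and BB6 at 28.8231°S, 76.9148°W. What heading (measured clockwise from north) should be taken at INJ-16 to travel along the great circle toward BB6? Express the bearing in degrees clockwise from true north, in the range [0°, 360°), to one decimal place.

Δλ = -38.7255°
y = sin Δλ · cos φ₂ = -0.548087
x = cos φ₁ sin φ₂ − sin φ₁ cos φ₂ cos Δλ = -0.788602
θ = atan2(y, x) = -145.2003° → 214.7997° (mod 360°)

214.8°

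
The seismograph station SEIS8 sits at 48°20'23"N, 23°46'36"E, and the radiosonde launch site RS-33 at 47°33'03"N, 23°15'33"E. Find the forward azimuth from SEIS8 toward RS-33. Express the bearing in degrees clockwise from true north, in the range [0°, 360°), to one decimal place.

SEIS8: φ = +48.33972°, λ = +23.77667°
RS-33: φ = +47.55083°, λ = +23.25917°
Δλ = -0.5175°
y = sin Δλ · cos φ₂ = -0.006096
x = cos φ₁ sin φ₂ − sin φ₁ cos φ₂ cos Δλ = -0.013748
θ = atan2(y, x) = -156.0866° → 203.9134° (mod 360°)

203.9°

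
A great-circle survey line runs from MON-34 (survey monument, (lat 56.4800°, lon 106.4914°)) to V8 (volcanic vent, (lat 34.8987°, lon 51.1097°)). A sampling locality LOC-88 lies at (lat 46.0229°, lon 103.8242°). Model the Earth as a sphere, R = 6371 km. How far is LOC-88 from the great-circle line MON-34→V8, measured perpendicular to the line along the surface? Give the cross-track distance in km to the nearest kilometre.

1130 km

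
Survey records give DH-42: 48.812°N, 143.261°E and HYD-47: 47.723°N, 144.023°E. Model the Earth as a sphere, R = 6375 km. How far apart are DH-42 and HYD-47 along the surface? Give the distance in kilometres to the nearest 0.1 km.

133.7 km

Δφ = -1.0890°,  Δλ = 0.7620°
a = sin²(Δφ/2) + cos φ₁ cos φ₂ sin²(Δλ/2) = 0.000110
c = 2·arcsin(√a) = 0.020967 rad = 1.2013°
d = R·c = 6375 × 0.020967 = 133.7 km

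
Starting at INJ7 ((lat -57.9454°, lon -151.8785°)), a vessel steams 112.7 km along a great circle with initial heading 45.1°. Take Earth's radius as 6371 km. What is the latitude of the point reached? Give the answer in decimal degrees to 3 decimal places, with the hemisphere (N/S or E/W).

57.223°S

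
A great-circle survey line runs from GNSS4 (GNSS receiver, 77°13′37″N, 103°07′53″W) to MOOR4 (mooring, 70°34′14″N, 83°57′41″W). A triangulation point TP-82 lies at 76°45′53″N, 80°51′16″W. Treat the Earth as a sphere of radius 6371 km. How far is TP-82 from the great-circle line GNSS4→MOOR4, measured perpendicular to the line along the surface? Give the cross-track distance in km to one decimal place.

GNSS4: φ = +77.22694°, λ = -103.13139°
MOOR4: φ = +70.57056°, λ = -83.96139°
TP-82: φ = +76.76472°, λ = -80.85444°
δ₁₃ = central angle GNSS4→TP-82 = 0.087327 rad  (haversine)
θ₁₃ = bearing GNSS4→TP-82 = 84.342°,  θ₁₂ = bearing GNSS4→MOOR4 = 131.876°
dₓₜ = R·arcsin(sin δ₁₃ · sin(θ₁₃ − θ₁₂)) = 6371·arcsin(0.08722·sin(-47.534°)) = -410.176 km
|dₓₜ| = 410.176 km

410.2 km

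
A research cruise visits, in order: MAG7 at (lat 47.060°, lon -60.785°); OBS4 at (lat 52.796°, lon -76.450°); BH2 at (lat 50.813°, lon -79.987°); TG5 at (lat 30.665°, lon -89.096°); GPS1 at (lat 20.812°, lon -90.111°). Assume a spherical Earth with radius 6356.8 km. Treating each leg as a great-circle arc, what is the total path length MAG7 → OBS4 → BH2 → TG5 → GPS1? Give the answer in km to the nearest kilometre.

MAG7→OBS4: c = 0.201870 rad, d = 1283.25 km
OBS4→BH2: c = 0.051515 rad, d = 327.47 km
BH2→TG5: c = 0.371037 rad, d = 2358.61 km
TG5→GPS1: c = 0.172703 rad, d = 1097.84 km
Total = 1283.25 + 327.47 + 2358.61 + 1097.84 = 5067.16 km

5067 km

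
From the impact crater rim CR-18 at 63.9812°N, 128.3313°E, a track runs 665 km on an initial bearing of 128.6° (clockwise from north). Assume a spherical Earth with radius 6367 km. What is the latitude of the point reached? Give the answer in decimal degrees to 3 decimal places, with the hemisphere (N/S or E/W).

59.908°N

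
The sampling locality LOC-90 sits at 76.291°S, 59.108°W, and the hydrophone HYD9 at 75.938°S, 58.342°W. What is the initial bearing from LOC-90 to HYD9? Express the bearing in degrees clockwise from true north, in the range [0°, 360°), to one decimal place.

Δλ = 0.7660°
y = sin Δλ · cos φ₂ = 0.003248
x = cos φ₁ sin φ₂ − sin φ₁ cos φ₂ cos Δλ = 0.006140
θ = atan2(y, x) = 27.8807° → 27.8807° (mod 360°)

27.9°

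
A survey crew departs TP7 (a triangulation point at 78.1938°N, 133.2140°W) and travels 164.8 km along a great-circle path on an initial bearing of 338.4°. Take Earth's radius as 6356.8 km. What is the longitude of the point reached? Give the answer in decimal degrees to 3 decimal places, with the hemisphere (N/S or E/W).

136.233°W

δ = d/R = 164.8/6356.8 = 0.025925 rad
φ₂ = arcsin(sin φ₁ cos δ + cos φ₁ sin δ cos θ)
   = arcsin(0.97885·0.99966 + 0.20460·0.02592·0.92978) = 79.56076°
λ₂ = λ₁ + atan2(sin θ sin δ cos φ₁, cos δ − sin φ₁ sin φ₂) = -136.23289°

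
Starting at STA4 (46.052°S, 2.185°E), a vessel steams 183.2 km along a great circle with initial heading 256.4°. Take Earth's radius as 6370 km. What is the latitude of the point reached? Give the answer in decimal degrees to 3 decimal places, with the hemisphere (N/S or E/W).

δ = d/R = 183.2/6370 = 0.028760 rad
φ₂ = arcsin(sin φ₁ cos δ + cos φ₁ sin δ cos θ)
   = arcsin(-0.71997·0.99959 + 0.69401·0.02876·-0.23514) = -46.41604°
λ₂ = λ₁ + atan2(sin θ sin δ cos φ₁, cos δ − sin φ₁ sin φ₂) = -0.13846°

46.416°S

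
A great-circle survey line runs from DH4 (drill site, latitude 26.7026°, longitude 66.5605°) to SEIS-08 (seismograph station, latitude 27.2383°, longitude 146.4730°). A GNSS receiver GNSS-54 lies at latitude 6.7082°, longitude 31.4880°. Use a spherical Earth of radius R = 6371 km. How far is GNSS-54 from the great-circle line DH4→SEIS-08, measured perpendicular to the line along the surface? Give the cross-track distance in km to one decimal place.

237.4 km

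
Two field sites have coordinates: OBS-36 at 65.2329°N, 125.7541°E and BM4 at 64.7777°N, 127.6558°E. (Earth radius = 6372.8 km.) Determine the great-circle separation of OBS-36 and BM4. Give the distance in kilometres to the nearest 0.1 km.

Δφ = -0.4552°,  Δλ = 1.9017°
a = sin²(Δφ/2) + cos φ₁ cos φ₂ sin²(Δλ/2) = 0.000065
c = 2·arcsin(√a) = 0.016117 rad = 0.9235°
d = R·c = 6372.8 × 0.016117 = 102.7 km

102.7 km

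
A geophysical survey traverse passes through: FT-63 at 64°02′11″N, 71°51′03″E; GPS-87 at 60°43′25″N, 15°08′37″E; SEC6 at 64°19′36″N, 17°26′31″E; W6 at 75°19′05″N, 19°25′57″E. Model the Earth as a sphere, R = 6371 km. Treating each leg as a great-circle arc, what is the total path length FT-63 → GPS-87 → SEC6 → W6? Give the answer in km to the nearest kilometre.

4490 km

FT-63: φ = +64.03639°, λ = +71.85083°
GPS-87: φ = +60.72361°, λ = +15.14361°
SEC6: φ = +64.32667°, λ = +17.44194°
W6: φ = +75.31806°, λ = +19.43250°
FT-63→GPS-87: c = 0.446984 rad, d = 2847.74 km
GPS-87→SEC6: c = 0.065541 rad, d = 417.56 km
SEC6→W6: c = 0.192183 rad, d = 1224.40 km
Total = 2847.74 + 417.56 + 1224.40 = 4489.70 km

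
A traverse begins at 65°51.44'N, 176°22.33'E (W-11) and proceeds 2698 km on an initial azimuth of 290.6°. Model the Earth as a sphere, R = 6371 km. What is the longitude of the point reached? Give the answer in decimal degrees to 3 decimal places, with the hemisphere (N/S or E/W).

W-11: φ = +65.85733°, λ = +176.37217°
δ = d/R = 2698/6371 = 0.423481 rad
φ₂ = arcsin(sin φ₁ cos δ + cos φ₁ sin δ cos θ)
   = arcsin(0.91253·0.91166 + 0.40901·0.41094·0.35184) = 63.00638°
λ₂ = λ₁ + atan2(sin θ sin δ cos φ₁, cos δ − sin φ₁ sin φ₂) = 118.43413°

118.434°E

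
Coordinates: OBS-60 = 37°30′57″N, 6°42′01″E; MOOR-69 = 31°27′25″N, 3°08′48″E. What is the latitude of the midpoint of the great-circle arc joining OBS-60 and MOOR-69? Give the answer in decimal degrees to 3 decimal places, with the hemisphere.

OBS-60: φ = +37.51583°, λ = +6.70028°
MOOR-69: φ = +31.45694°, λ = +3.14667°
Bx = cos φ₂ cos Δλ = 0.851392,  By = cos φ₂ sin Δλ = -0.052873
φₘ = atan2(sin φ₁ + sin φ₂, √((cos φ₁ + Bx)² + By²)) = 34.49923°
λₘ = λ₁ + atan2(By, cos φ₁ + Bx) = 4.85886°

34.499°N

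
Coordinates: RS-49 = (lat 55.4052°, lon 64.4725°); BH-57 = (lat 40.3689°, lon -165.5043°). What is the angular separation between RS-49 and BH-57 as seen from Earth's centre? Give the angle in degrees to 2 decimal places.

75.23°

Δφ = -15.0363°,  Δλ = 130.0232°
a = sin²(Δφ/2) + cos φ₁ cos φ₂ sin²(Δλ/2) = 0.372503
c = 2·arcsin(√a) = 1.312954 rad = 75.2267°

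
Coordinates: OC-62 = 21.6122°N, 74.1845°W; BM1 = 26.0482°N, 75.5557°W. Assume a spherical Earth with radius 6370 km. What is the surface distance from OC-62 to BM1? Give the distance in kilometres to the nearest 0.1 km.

Δφ = 4.4360°,  Δλ = -1.3712°
a = sin²(Δφ/2) + cos φ₁ cos φ₂ sin²(Δλ/2) = 0.001617
c = 2·arcsin(√a) = 0.080456 rad = 4.6098°
d = R·c = 6370 × 0.080456 = 512.5 km

512.5 km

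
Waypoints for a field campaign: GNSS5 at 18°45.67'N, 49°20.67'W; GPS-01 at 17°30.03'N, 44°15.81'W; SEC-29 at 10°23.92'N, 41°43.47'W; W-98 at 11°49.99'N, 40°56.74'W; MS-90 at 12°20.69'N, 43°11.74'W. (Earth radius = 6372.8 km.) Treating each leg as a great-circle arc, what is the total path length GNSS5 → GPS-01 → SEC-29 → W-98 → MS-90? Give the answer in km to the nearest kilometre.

1823 km

GNSS5: φ = +18.76117°, λ = -49.34450°
GPS-01: φ = +17.50050°, λ = -44.26350°
SEC-29: φ = +10.39867°, λ = -41.72450°
W-98: φ = +11.83317°, λ = -40.94567°
MS-90: φ = +12.34483°, λ = -43.19567°
GNSS5→GPS-01: c = 0.087097 rad, d = 555.05 km
GPS-01→SEC-29: c = 0.131189 rad, d = 836.04 km
SEC-29→W-98: c = 0.028368 rad, d = 180.78 km
W-98→MS-90: c = 0.039424 rad, d = 251.24 km
Total = 555.05 + 836.04 + 180.78 + 251.24 = 1823.11 km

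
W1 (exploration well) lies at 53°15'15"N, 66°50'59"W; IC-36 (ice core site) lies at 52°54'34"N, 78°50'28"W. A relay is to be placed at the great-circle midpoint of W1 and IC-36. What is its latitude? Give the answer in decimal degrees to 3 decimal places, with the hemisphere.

53.233°N

W1: φ = +53.25417°, λ = -66.84972°
IC-36: φ = +52.90944°, λ = -78.84111°
Bx = cos φ₂ cos Δλ = 0.589917,  By = cos φ₂ sin Δλ = -0.125298
φₘ = atan2(sin φ₁ + sin φ₂, √((cos φ₁ + Bx)² + By²)) = 53.23262°
λₘ = λ₁ + atan2(By, cos φ₁ + Bx) = -72.86951°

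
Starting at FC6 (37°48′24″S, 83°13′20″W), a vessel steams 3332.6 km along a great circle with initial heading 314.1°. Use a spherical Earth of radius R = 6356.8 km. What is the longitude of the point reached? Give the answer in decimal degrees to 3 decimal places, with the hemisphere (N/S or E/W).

FC6: φ = -37.80667°, λ = -83.22222°
δ = d/R = 3332.6/6356.8 = 0.524257 rad
φ₂ = arcsin(sin φ₁ cos δ + cos φ₁ sin δ cos θ)
   = arcsin(-0.61300·0.86570 + 0.79008·0.50057·0.69591) = -14.79980°
λ₂ = λ₁ + atan2(sin θ sin δ cos φ₁, cos δ − sin φ₁ sin φ₂) = -105.04937°

105.049°W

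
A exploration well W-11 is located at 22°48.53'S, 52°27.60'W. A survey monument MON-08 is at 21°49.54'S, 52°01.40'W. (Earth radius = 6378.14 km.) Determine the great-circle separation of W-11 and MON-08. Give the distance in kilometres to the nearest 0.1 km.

118.3 km

W-11: φ = -22.80883°, λ = -52.46000°
MON-08: φ = -21.82567°, λ = -52.02333°
Δφ = 0.9832°,  Δλ = 0.4367°
a = sin²(Δφ/2) + cos φ₁ cos φ₂ sin²(Δλ/2) = 0.000086
c = 2·arcsin(√a) = 0.018551 rad = 1.0629°
d = R·c = 6378.14 × 0.018551 = 118.3 km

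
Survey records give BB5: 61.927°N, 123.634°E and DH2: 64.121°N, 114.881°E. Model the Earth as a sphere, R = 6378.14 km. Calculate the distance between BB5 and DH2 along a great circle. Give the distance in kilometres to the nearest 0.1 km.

504.4 km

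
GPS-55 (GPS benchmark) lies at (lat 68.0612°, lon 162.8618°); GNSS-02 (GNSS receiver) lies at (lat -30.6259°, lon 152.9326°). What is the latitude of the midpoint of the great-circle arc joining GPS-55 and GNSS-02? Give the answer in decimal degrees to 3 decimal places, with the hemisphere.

18.773°N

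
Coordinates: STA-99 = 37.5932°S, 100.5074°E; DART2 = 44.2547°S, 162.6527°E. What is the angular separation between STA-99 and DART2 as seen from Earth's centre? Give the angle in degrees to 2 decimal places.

46.30°

Δφ = -6.6615°,  Δλ = 62.1453°
a = sin²(Δφ/2) + cos φ₁ cos φ₂ sin²(Δλ/2) = 0.154556
c = 2·arcsin(√a) = 0.808078 rad = 46.2995°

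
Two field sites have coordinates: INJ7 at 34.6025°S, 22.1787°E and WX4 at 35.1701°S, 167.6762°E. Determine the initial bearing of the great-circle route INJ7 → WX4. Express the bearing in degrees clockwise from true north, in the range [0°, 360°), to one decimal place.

151.6°

Δλ = 145.4975°
y = sin Δλ · cos φ₂ = 0.463036
x = cos φ₁ sin φ₂ − sin φ₁ cos φ₂ cos Δλ = -0.856674
θ = atan2(y, x) = 151.6086° → 151.6086° (mod 360°)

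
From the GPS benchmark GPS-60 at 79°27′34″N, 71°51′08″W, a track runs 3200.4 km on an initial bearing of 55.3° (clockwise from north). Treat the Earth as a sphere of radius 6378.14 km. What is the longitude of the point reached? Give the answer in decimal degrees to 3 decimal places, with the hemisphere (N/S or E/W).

GPS-60: φ = +79.45944°, λ = -71.85222°
δ = d/R = 3200.4/6378.14 = 0.501776 rad
φ₂ = arcsin(sin φ₁ cos δ + cos φ₁ sin δ cos θ)
   = arcsin(0.98313·0.87673 + 0.18293·0.48098·0.56928) = 65.78664°
λ₂ = λ₁ + atan2(sin θ sin δ cos φ₁, cos δ − sin φ₁ sin φ₂) = 33.53304°

33.533°E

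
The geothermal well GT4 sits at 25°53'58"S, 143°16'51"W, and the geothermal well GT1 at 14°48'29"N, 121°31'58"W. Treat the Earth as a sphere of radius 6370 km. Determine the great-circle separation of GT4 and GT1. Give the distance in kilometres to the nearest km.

5101 km

GT4: φ = -25.89944°, λ = -143.28083°
GT1: φ = +14.80806°, λ = -121.53278°
Δφ = 40.7075°,  Δλ = 21.7481°
a = sin²(Δφ/2) + cos φ₁ cos φ₂ sin²(Δλ/2) = 0.151927
c = 2·arcsin(√a) = 0.800780 rad = 45.8813°
d = R·c = 6370 × 0.800780 = 5101.0 km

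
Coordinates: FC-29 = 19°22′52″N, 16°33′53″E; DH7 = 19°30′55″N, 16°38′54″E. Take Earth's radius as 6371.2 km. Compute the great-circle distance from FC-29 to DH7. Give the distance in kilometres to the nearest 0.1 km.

17.3 km

FC-29: φ = +19.38111°, λ = +16.56472°
DH7: φ = +19.51528°, λ = +16.64833°
Δφ = 0.1342°,  Δλ = 0.0836°
a = sin²(Δφ/2) + cos φ₁ cos φ₂ sin²(Δλ/2) = 0.000002
c = 2·arcsin(√a) = 0.002716 rad = 0.1556°
d = R·c = 6371.2 × 0.002716 = 17.3 km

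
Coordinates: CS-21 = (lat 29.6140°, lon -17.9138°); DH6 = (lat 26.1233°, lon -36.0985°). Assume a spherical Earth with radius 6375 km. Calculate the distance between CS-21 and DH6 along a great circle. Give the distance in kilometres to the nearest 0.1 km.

Δφ = -3.4907°,  Δλ = -18.1847°
a = sin²(Δφ/2) + cos φ₁ cos φ₂ sin²(Δλ/2) = 0.020420
c = 2·arcsin(√a) = 0.286780 rad = 16.4313°
d = R·c = 6375 × 0.286780 = 1828.2 km

1828.2 km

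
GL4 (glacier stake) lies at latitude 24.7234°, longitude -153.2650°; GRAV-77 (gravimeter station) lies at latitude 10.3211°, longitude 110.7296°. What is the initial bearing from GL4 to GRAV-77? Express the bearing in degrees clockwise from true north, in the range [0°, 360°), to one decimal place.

Δλ = -96.0054°
y = sin Δλ · cos φ₂ = -0.978420
x = cos φ₁ sin φ₂ − sin φ₁ cos φ₂ cos Δλ = 0.205791
θ = atan2(y, x) = -78.1221° → 281.8779° (mod 360°)

281.9°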